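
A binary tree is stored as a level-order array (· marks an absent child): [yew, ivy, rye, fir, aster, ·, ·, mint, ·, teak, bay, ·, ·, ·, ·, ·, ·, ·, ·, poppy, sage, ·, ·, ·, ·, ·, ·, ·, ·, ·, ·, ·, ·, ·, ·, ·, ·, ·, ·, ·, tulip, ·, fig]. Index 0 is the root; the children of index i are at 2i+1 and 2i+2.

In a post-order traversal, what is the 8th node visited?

bay

Post-order visits the left subtree, then the right subtree, then the node.
At yew: go left to ivy.
  At ivy: go left to fir.
    At fir: go left to mint.
      mint is a leaf — visit mint.
    At fir: no right child.
    Visit fir.
  At ivy: go right to aster.
    At aster: go left to teak.
      At teak: go left to poppy.
        At poppy: no left child.
        At poppy: go right to tulip.
          tulip is a leaf — visit tulip.
        Visit poppy.
      At teak: go right to sage.
        At sage: no left child.
        At sage: go right to fig.
          fig is a leaf — visit fig.
        Visit sage.
      Visit teak.
    At aster: go right to bay.
      bay is a leaf — visit bay.
    Visit aster.
  Visit ivy.
At yew: go right to rye.
  rye is a leaf — visit rye.
Visit yew.
Full post-order sequence: mint, fir, tulip, poppy, fig, sage, teak, bay, aster, ivy, rye, yew.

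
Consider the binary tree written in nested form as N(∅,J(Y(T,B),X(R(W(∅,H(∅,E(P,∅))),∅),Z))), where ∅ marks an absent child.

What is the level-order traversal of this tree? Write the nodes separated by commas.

N, J, Y, X, T, B, R, Z, W, H, E, P

Level-order visits nodes level by level from the root, left to right within each level.
Level 0: N
Level 1: J
Level 2: Y, X
Level 3: T, B, R, Z
Level 4: W
Level 5: H
Level 6: E
Level 7: P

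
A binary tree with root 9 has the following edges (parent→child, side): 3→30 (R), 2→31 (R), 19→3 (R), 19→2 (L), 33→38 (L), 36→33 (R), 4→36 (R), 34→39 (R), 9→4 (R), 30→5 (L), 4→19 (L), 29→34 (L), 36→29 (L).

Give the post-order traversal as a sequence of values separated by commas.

31, 2, 5, 30, 3, 19, 39, 34, 29, 38, 33, 36, 4, 9

Post-order visits the left subtree, then the right subtree, then the node.
At 9: no left child.
At 9: go right to 4.
  At 4: go left to 19.
    At 19: go left to 2.
      At 2: no left child.
      At 2: go right to 31.
        31 is a leaf — visit 31.
      Visit 2.
    At 19: go right to 3.
      At 3: no left child.
      At 3: go right to 30.
        At 30: go left to 5.
          5 is a leaf — visit 5.
        At 30: no right child.
        Visit 30.
      Visit 3.
    Visit 19.
  At 4: go right to 36.
    At 36: go left to 29.
      At 29: go left to 34.
        At 34: no left child.
        At 34: go right to 39.
          39 is a leaf — visit 39.
        Visit 34.
      At 29: no right child.
      Visit 29.
    At 36: go right to 33.
      At 33: go left to 38.
        38 is a leaf — visit 38.
      At 33: no right child.
      Visit 33.
    Visit 36.
  Visit 4.
Visit 9.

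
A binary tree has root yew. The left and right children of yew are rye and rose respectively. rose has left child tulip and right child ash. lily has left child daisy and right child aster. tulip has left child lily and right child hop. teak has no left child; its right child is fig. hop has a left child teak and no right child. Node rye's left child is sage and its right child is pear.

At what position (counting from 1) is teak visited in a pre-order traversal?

11

Pre-order visits the node, then its left subtree, then its right subtree.
Visit yew.
At yew: go left to rye.
  Visit rye.
  At rye: go left to sage.
    sage is a leaf — visit sage.
  At rye: go right to pear.
    pear is a leaf — visit pear.
At yew: go right to rose.
  Visit rose.
  At rose: go left to tulip.
    Visit tulip.
    At tulip: go left to lily.
      Visit lily.
      At lily: go left to daisy.
        daisy is a leaf — visit daisy.
      At lily: go right to aster.
        aster is a leaf — visit aster.
    At tulip: go right to hop.
      Visit hop.
      At hop: go left to teak.
        Visit teak.
        At teak: no left child.
        At teak: go right to fig.
          fig is a leaf — visit fig.
      At hop: no right child.
  At rose: go right to ash.
    ash is a leaf — visit ash.
Full pre-order sequence: yew, rye, sage, pear, rose, tulip, lily, daisy, aster, hop, teak, fig, ash.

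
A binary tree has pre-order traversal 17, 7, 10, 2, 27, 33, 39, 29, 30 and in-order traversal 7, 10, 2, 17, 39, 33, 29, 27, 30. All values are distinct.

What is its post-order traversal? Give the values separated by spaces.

2 10 7 39 29 33 30 27 17

The first element of pre-order is the root; it splits in-order into left and right subtrees.
Root 17: left subtree has 3 nodes {7, 10, 2}, right has 5 {39, 33, 29, 27, 30}.
  Root 7: left subtree has 0 nodes { }, right has 2 {10, 2}.
    Root 10: left subtree has 0 nodes { }, right has 1 {2}.
  Root 27: left subtree has 3 nodes {39, 33, 29}, right has 1 {30}.
    Root 33: left subtree has 1 node {39}, right has 1 {29}.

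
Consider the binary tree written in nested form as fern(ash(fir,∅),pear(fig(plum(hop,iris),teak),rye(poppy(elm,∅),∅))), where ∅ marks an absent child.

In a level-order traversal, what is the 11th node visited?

Level-order visits nodes level by level from the root, left to right within each level.
Level 0: fern
Level 1: ash, pear
Level 2: fir, fig, rye
Level 3: plum, teak, poppy
Level 4: hop, iris, elm
Full level-order sequence: fern, ash, pear, fir, fig, rye, plum, teak, poppy, hop, iris, elm.

iris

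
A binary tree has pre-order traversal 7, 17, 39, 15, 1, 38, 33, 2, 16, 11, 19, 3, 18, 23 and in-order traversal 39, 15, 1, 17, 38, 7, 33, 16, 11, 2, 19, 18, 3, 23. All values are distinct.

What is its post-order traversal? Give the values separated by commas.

1, 15, 39, 38, 17, 11, 16, 18, 23, 3, 19, 2, 33, 7

The first element of pre-order is the root; it splits in-order into left and right subtrees.
Root 7: left subtree has 5 nodes {39, 15, 1, 17, 38}, right has 8 {33, 16, 11, 2, 19, 18, 3, 23}.
  Root 17: left subtree has 3 nodes {39, 15, 1}, right has 1 {38}.
    Root 39: left subtree has 0 nodes { }, right has 2 {15, 1}.
      Root 15: left subtree has 0 nodes { }, right has 1 {1}.
  Root 33: left subtree has 0 nodes { }, right has 7 {16, 11, 2, 19, 18, 3, 23}.
    Root 2: left subtree has 2 nodes {16, 11}, right has 4 {19, 18, 3, 23}.
      Root 16: left subtree has 0 nodes { }, right has 1 {11}.
      Root 19: left subtree has 0 nodes { }, right has 3 {18, 3, 23}.
        Root 3: left subtree has 1 node {18}, right has 1 {23}.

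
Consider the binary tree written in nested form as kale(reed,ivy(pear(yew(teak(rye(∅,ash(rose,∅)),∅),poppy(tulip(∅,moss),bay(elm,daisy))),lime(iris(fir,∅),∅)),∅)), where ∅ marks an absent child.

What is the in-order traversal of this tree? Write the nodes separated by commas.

reed, kale, rye, rose, ash, teak, yew, tulip, moss, poppy, elm, bay, daisy, pear, fir, iris, lime, ivy

In-order visits the left subtree, then the node, then the right subtree.
At kale: go left to reed.
  reed is a leaf — visit reed.
Visit kale.
At kale: go right to ivy.
  At ivy: go left to pear.
    At pear: go left to yew.
      At yew: go left to teak.
        At teak: go left to rye.
          At rye: no left child.
          Visit rye.
          At rye: go right to ash.
            At ash: go left to rose.
              rose is a leaf — visit rose.
            Visit ash.
            At ash: no right child.
        Visit teak.
        At teak: no right child.
      Visit yew.
      At yew: go right to poppy.
        At poppy: go left to tulip.
          At tulip: no left child.
          Visit tulip.
          At tulip: go right to moss.
            moss is a leaf — visit moss.
        Visit poppy.
        At poppy: go right to bay.
          At bay: go left to elm.
            elm is a leaf — visit elm.
          Visit bay.
          At bay: go right to daisy.
            daisy is a leaf — visit daisy.
    Visit pear.
    At pear: go right to lime.
      At lime: go left to iris.
        At iris: go left to fir.
          fir is a leaf — visit fir.
        Visit iris.
        At iris: no right child.
      Visit lime.
      At lime: no right child.
  Visit ivy.
  At ivy: no right child.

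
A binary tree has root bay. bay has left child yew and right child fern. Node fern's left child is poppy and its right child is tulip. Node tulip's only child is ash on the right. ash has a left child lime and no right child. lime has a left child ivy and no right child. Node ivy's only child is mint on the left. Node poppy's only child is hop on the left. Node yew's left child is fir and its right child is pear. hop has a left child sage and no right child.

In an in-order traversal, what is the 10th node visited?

In-order visits the left subtree, then the node, then the right subtree.
At bay: go left to yew.
  At yew: go left to fir.
    fir is a leaf — visit fir.
  Visit yew.
  At yew: go right to pear.
    pear is a leaf — visit pear.
Visit bay.
At bay: go right to fern.
  At fern: go left to poppy.
    At poppy: go left to hop.
      At hop: go left to sage.
        sage is a leaf — visit sage.
      Visit hop.
      At hop: no right child.
    Visit poppy.
    At poppy: no right child.
  Visit fern.
  At fern: go right to tulip.
    At tulip: no left child.
    Visit tulip.
    At tulip: go right to ash.
      At ash: go left to lime.
        At lime: go left to ivy.
          At ivy: go left to mint.
            mint is a leaf — visit mint.
          Visit ivy.
          At ivy: no right child.
        Visit lime.
        At lime: no right child.
      Visit ash.
      At ash: no right child.
Full in-order sequence: fir, yew, pear, bay, sage, hop, poppy, fern, tulip, mint, ivy, lime, ash.

mint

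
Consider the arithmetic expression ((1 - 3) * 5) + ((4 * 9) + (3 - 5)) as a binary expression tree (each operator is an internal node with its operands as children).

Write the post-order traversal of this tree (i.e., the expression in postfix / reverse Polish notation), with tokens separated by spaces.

Post-order on an expression tree gives postfix notation: for each operator, emit left operand, right operand, then the operator.

1 3 - 5 * 4 9 * 3 5 - + +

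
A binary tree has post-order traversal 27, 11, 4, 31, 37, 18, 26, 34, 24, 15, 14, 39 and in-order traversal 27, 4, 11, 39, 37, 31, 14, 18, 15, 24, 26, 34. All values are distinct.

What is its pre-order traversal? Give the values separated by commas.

The last element of post-order is the root; it splits in-order into left and right subtrees.
Root 39: left subtree has 3 nodes {27, 4, 11}, right has 8 {37, 31, 14, 18, 15, 24, 26, 34}.
  Root 4: left subtree has 1 node {27}, right has 1 {11}.
  Root 14: left subtree has 2 nodes {37, 31}, right has 5 {18, 15, 24, 26, 34}.
    Root 37: left subtree has 0 nodes { }, right has 1 {31}.
    Root 15: left subtree has 1 node {18}, right has 3 {24, 26, 34}.
      Root 24: left subtree has 0 nodes { }, right has 2 {26, 34}.
        Root 34: left subtree has 1 node {26}, right has 0 { }.

39, 4, 27, 11, 14, 37, 31, 15, 18, 24, 34, 26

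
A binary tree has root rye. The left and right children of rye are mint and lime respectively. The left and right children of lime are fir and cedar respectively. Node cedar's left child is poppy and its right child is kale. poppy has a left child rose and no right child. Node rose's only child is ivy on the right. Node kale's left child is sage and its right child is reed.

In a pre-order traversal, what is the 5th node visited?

cedar

Pre-order visits the node, then its left subtree, then its right subtree.
Visit rye.
At rye: go left to mint.
  mint is a leaf — visit mint.
At rye: go right to lime.
  Visit lime.
  At lime: go left to fir.
    fir is a leaf — visit fir.
  At lime: go right to cedar.
    Visit cedar.
    At cedar: go left to poppy.
      Visit poppy.
      At poppy: go left to rose.
        Visit rose.
        At rose: no left child.
        At rose: go right to ivy.
          ivy is a leaf — visit ivy.
      At poppy: no right child.
    At cedar: go right to kale.
      Visit kale.
      At kale: go left to sage.
        sage is a leaf — visit sage.
      At kale: go right to reed.
        reed is a leaf — visit reed.
Full pre-order sequence: rye, mint, lime, fir, cedar, poppy, rose, ivy, kale, sage, reed.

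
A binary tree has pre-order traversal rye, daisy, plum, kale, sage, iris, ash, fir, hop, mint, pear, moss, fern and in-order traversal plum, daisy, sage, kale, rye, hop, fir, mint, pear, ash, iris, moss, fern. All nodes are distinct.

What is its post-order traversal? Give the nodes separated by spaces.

The first element of pre-order is the root; it splits in-order into left and right subtrees.
Root rye: left subtree has 4 nodes {plum, daisy, sage, kale}, right has 8 {hop, fir, mint, pear, ash, iris, moss, fern}.
  Root daisy: left subtree has 1 node {plum}, right has 2 {sage, kale}.
    Root kale: left subtree has 1 node {sage}, right has 0 { }.
  Root iris: left subtree has 5 nodes {hop, fir, mint, pear, ash}, right has 2 {moss, fern}.
    Root ash: left subtree has 4 nodes {hop, fir, mint, pear}, right has 0 { }.
      Root fir: left subtree has 1 node {hop}, right has 2 {mint, pear}.
        Root mint: left subtree has 0 nodes { }, right has 1 {pear}.
    Root moss: left subtree has 0 nodes { }, right has 1 {fern}.

plum sage kale daisy hop pear mint fir ash fern moss iris rye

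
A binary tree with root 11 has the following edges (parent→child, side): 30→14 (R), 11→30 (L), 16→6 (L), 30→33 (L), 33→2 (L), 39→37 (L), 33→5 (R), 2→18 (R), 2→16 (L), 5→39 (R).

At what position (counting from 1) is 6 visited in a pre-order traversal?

6

Pre-order visits the node, then its left subtree, then its right subtree.
Visit 11.
At 11: go left to 30.
  Visit 30.
  At 30: go left to 33.
    Visit 33.
    At 33: go left to 2.
      Visit 2.
      At 2: go left to 16.
        Visit 16.
        At 16: go left to 6.
          6 is a leaf — visit 6.
        At 16: no right child.
      At 2: go right to 18.
        18 is a leaf — visit 18.
    At 33: go right to 5.
      Visit 5.
      At 5: no left child.
      At 5: go right to 39.
        Visit 39.
        At 39: go left to 37.
          37 is a leaf — visit 37.
        At 39: no right child.
  At 30: go right to 14.
    14 is a leaf — visit 14.
At 11: no right child.
Full pre-order sequence: 11, 30, 33, 2, 16, 6, 18, 5, 39, 37, 14.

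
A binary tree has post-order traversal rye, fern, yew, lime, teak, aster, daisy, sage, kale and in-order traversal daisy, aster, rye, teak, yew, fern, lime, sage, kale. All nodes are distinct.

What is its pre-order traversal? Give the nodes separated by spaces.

The last element of post-order is the root; it splits in-order into left and right subtrees.
Root kale: left subtree has 8 nodes {daisy, aster, rye, teak, yew, fern, lime, sage}, right has 0 { }.
  Root sage: left subtree has 7 nodes {daisy, aster, rye, teak, yew, fern, lime}, right has 0 { }.
    Root daisy: left subtree has 0 nodes { }, right has 6 {aster, rye, teak, yew, fern, lime}.
      Root aster: left subtree has 0 nodes { }, right has 5 {rye, teak, yew, fern, lime}.
        Root teak: left subtree has 1 node {rye}, right has 3 {yew, fern, lime}.
          Root lime: left subtree has 2 nodes {yew, fern}, right has 0 { }.
            Root yew: left subtree has 0 nodes { }, right has 1 {fern}.

kale sage daisy aster teak rye lime yew fern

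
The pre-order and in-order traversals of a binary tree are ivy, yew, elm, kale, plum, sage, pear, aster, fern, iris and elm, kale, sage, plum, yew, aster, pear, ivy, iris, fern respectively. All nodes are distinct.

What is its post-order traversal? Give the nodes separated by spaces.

The first element of pre-order is the root; it splits in-order into left and right subtrees.
Root ivy: left subtree has 7 nodes {elm, kale, sage, plum, yew, aster, pear}, right has 2 {iris, fern}.
  Root yew: left subtree has 4 nodes {elm, kale, sage, plum}, right has 2 {aster, pear}.
    Root elm: left subtree has 0 nodes { }, right has 3 {kale, sage, plum}.
      Root kale: left subtree has 0 nodes { }, right has 2 {sage, plum}.
        Root plum: left subtree has 1 node {sage}, right has 0 { }.
    Root pear: left subtree has 1 node {aster}, right has 0 { }.
  Root fern: left subtree has 1 node {iris}, right has 0 { }.

sage plum kale elm aster pear yew iris fern ivy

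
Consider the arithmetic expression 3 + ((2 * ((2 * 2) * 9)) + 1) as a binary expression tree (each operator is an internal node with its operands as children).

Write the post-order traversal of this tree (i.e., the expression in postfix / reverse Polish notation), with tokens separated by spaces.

3 2 2 2 * 9 * * 1 + +

Post-order on an expression tree gives postfix notation: for each operator, emit left operand, right operand, then the operator.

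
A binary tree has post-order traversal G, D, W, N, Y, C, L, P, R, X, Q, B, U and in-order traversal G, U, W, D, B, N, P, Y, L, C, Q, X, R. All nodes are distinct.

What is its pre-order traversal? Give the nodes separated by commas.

The last element of post-order is the root; it splits in-order into left and right subtrees.
Root U: left subtree has 1 node {G}, right has 11 {W, D, B, N, P, Y, L, C, Q, X, R}.
  Root B: left subtree has 2 nodes {W, D}, right has 8 {N, P, Y, L, C, Q, X, R}.
    Root W: left subtree has 0 nodes { }, right has 1 {D}.
    Root Q: left subtree has 5 nodes {N, P, Y, L, C}, right has 2 {X, R}.
      Root P: left subtree has 1 node {N}, right has 3 {Y, L, C}.
        Root L: left subtree has 1 node {Y}, right has 1 {C}.
      Root X: left subtree has 0 nodes { }, right has 1 {R}.

U, G, B, W, D, Q, P, N, L, Y, C, X, R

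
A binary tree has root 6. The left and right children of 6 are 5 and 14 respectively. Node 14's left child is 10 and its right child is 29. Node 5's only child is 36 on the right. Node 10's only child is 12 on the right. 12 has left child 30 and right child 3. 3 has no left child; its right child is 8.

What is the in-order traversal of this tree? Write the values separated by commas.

In-order visits the left subtree, then the node, then the right subtree.
At 6: go left to 5.
  At 5: no left child.
  Visit 5.
  At 5: go right to 36.
    36 is a leaf — visit 36.
Visit 6.
At 6: go right to 14.
  At 14: go left to 10.
    At 10: no left child.
    Visit 10.
    At 10: go right to 12.
      At 12: go left to 30.
        30 is a leaf — visit 30.
      Visit 12.
      At 12: go right to 3.
        At 3: no left child.
        Visit 3.
        At 3: go right to 8.
          8 is a leaf — visit 8.
  Visit 14.
  At 14: go right to 29.
    29 is a leaf — visit 29.

5, 36, 6, 10, 30, 12, 3, 8, 14, 29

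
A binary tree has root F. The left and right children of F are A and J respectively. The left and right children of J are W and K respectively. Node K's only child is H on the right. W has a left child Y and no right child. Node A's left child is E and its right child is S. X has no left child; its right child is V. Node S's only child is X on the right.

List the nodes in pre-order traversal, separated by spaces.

F A E S X V J W Y K H

Pre-order visits the node, then its left subtree, then its right subtree.
Visit F.
At F: go left to A.
  Visit A.
  At A: go left to E.
    E is a leaf — visit E.
  At A: go right to S.
    Visit S.
    At S: no left child.
    At S: go right to X.
      Visit X.
      At X: no left child.
      At X: go right to V.
        V is a leaf — visit V.
At F: go right to J.
  Visit J.
  At J: go left to W.
    Visit W.
    At W: go left to Y.
      Y is a leaf — visit Y.
    At W: no right child.
  At J: go right to K.
    Visit K.
    At K: no left child.
    At K: go right to H.
      H is a leaf — visit H.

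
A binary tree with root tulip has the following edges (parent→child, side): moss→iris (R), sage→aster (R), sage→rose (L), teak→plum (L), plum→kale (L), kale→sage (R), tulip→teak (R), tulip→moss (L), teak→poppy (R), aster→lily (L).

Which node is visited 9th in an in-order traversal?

plum

In-order visits the left subtree, then the node, then the right subtree.
At tulip: go left to moss.
  At moss: no left child.
  Visit moss.
  At moss: go right to iris.
    iris is a leaf — visit iris.
Visit tulip.
At tulip: go right to teak.
  At teak: go left to plum.
    At plum: go left to kale.
      At kale: no left child.
      Visit kale.
      At kale: go right to sage.
        At sage: go left to rose.
          rose is a leaf — visit rose.
        Visit sage.
        At sage: go right to aster.
          At aster: go left to lily.
            lily is a leaf — visit lily.
          Visit aster.
          At aster: no right child.
    Visit plum.
    At plum: no right child.
  Visit teak.
  At teak: go right to poppy.
    poppy is a leaf — visit poppy.
Full in-order sequence: moss, iris, tulip, kale, rose, sage, lily, aster, plum, teak, poppy.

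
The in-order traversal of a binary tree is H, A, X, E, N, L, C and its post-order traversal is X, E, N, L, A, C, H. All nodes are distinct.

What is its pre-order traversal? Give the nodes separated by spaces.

H C A L N E X

The last element of post-order is the root; it splits in-order into left and right subtrees.
Root H: left subtree has 0 nodes { }, right has 6 {A, X, E, N, L, C}.
  Root C: left subtree has 5 nodes {A, X, E, N, L}, right has 0 { }.
    Root A: left subtree has 0 nodes { }, right has 4 {X, E, N, L}.
      Root L: left subtree has 3 nodes {X, E, N}, right has 0 { }.
        Root N: left subtree has 2 nodes {X, E}, right has 0 { }.
          Root E: left subtree has 1 node {X}, right has 0 { }.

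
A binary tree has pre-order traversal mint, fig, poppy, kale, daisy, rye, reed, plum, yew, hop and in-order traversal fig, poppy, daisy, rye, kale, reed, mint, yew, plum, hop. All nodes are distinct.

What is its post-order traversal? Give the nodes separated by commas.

The first element of pre-order is the root; it splits in-order into left and right subtrees.
Root mint: left subtree has 6 nodes {fig, poppy, daisy, rye, kale, reed}, right has 3 {yew, plum, hop}.
  Root fig: left subtree has 0 nodes { }, right has 5 {poppy, daisy, rye, kale, reed}.
    Root poppy: left subtree has 0 nodes { }, right has 4 {daisy, rye, kale, reed}.
      Root kale: left subtree has 2 nodes {daisy, rye}, right has 1 {reed}.
        Root daisy: left subtree has 0 nodes { }, right has 1 {rye}.
  Root plum: left subtree has 1 node {yew}, right has 1 {hop}.

rye, daisy, reed, kale, poppy, fig, yew, hop, plum, mint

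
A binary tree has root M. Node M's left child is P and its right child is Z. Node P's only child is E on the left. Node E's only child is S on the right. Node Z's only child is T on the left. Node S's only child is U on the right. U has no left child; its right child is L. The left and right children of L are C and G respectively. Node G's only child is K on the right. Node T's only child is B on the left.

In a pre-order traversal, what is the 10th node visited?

Z

Pre-order visits the node, then its left subtree, then its right subtree.
Visit M.
At M: go left to P.
  Visit P.
  At P: go left to E.
    Visit E.
    At E: no left child.
    At E: go right to S.
      Visit S.
      At S: no left child.
      At S: go right to U.
        Visit U.
        At U: no left child.
        At U: go right to L.
          Visit L.
          At L: go left to C.
            C is a leaf — visit C.
          At L: go right to G.
            Visit G.
            At G: no left child.
            At G: go right to K.
              K is a leaf — visit K.
  At P: no right child.
At M: go right to Z.
  Visit Z.
  At Z: go left to T.
    Visit T.
    At T: go left to B.
      B is a leaf — visit B.
    At T: no right child.
  At Z: no right child.
Full pre-order sequence: M, P, E, S, U, L, C, G, K, Z, T, B.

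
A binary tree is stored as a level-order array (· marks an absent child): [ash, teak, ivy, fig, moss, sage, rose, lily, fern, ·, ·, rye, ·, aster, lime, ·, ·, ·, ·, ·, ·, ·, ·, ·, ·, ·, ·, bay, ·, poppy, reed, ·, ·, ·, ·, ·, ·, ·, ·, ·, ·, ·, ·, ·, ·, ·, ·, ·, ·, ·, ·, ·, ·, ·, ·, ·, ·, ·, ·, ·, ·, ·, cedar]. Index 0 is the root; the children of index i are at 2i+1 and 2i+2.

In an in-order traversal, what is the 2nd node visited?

In-order visits the left subtree, then the node, then the right subtree.
At ash: go left to teak.
  At teak: go left to fig.
    At fig: go left to lily.
      lily is a leaf — visit lily.
    Visit fig.
    At fig: go right to fern.
      fern is a leaf — visit fern.
  Visit teak.
  At teak: go right to moss.
    moss is a leaf — visit moss.
Visit ash.
At ash: go right to ivy.
  At ivy: go left to sage.
    At sage: go left to rye.
      rye is a leaf — visit rye.
    Visit sage.
    At sage: no right child.
  Visit ivy.
  At ivy: go right to rose.
    At rose: go left to aster.
      At aster: go left to bay.
        bay is a leaf — visit bay.
      Visit aster.
      At aster: no right child.
    Visit rose.
    At rose: go right to lime.
      At lime: go left to poppy.
        poppy is a leaf — visit poppy.
      Visit lime.
      At lime: go right to reed.
        At reed: no left child.
        Visit reed.
        At reed: go right to cedar.
          cedar is a leaf — visit cedar.
Full in-order sequence: lily, fig, fern, teak, moss, ash, rye, sage, ivy, bay, aster, rose, poppy, lime, reed, cedar.

fig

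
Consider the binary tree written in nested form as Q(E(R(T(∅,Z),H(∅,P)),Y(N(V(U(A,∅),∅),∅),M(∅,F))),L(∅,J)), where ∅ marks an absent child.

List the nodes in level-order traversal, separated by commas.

Level-order visits nodes level by level from the root, left to right within each level.
Level 0: Q
Level 1: E, L
Level 2: R, Y, J
Level 3: T, H, N, M
Level 4: Z, P, V, F
Level 5: U
Level 6: A

Q, E, L, R, Y, J, T, H, N, M, Z, P, V, F, U, A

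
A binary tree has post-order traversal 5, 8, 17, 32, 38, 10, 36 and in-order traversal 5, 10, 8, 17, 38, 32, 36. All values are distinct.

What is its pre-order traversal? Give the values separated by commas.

36, 10, 5, 38, 17, 8, 32

The last element of post-order is the root; it splits in-order into left and right subtrees.
Root 36: left subtree has 6 nodes {5, 10, 8, 17, 38, 32}, right has 0 { }.
  Root 10: left subtree has 1 node {5}, right has 4 {8, 17, 38, 32}.
    Root 38: left subtree has 2 nodes {8, 17}, right has 1 {32}.
      Root 17: left subtree has 1 node {8}, right has 0 { }.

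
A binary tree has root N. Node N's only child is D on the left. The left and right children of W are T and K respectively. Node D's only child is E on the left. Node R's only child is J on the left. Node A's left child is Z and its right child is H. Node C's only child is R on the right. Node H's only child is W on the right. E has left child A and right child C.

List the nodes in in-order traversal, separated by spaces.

Z A H T W K E C J R D N

In-order visits the left subtree, then the node, then the right subtree.
At N: go left to D.
  At D: go left to E.
    At E: go left to A.
      At A: go left to Z.
        Z is a leaf — visit Z.
      Visit A.
      At A: go right to H.
        At H: no left child.
        Visit H.
        At H: go right to W.
          At W: go left to T.
            T is a leaf — visit T.
          Visit W.
          At W: go right to K.
            K is a leaf — visit K.
    Visit E.
    At E: go right to C.
      At C: no left child.
      Visit C.
      At C: go right to R.
        At R: go left to J.
          J is a leaf — visit J.
        Visit R.
        At R: no right child.
  Visit D.
  At D: no right child.
Visit N.
At N: no right child.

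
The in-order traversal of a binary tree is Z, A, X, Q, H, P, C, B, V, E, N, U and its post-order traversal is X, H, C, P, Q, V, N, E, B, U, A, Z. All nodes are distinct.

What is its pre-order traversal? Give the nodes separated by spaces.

Z A U B Q X P H C E V N

The last element of post-order is the root; it splits in-order into left and right subtrees.
Root Z: left subtree has 0 nodes { }, right has 11 {A, X, Q, H, P, C, B, V, E, N, U}.
  Root A: left subtree has 0 nodes { }, right has 10 {X, Q, H, P, C, B, V, E, N, U}.
    Root U: left subtree has 9 nodes {X, Q, H, P, C, B, V, E, N}, right has 0 { }.
      Root B: left subtree has 5 nodes {X, Q, H, P, C}, right has 3 {V, E, N}.
        Root Q: left subtree has 1 node {X}, right has 3 {H, P, C}.
          Root P: left subtree has 1 node {H}, right has 1 {C}.
        Root E: left subtree has 1 node {V}, right has 1 {N}.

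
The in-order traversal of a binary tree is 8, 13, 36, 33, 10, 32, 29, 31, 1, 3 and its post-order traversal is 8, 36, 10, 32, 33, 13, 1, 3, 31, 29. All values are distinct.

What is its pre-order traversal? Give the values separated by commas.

29, 13, 8, 33, 36, 32, 10, 31, 3, 1

The last element of post-order is the root; it splits in-order into left and right subtrees.
Root 29: left subtree has 6 nodes {8, 13, 36, 33, 10, 32}, right has 3 {31, 1, 3}.
  Root 13: left subtree has 1 node {8}, right has 4 {36, 33, 10, 32}.
    Root 33: left subtree has 1 node {36}, right has 2 {10, 32}.
      Root 32: left subtree has 1 node {10}, right has 0 { }.
  Root 31: left subtree has 0 nodes { }, right has 2 {1, 3}.
    Root 3: left subtree has 1 node {1}, right has 0 { }.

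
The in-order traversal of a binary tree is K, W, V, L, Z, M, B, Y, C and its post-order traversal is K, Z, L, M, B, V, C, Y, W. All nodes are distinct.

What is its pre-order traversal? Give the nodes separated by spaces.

W K Y V B M L Z C

The last element of post-order is the root; it splits in-order into left and right subtrees.
Root W: left subtree has 1 node {K}, right has 7 {V, L, Z, M, B, Y, C}.
  Root Y: left subtree has 5 nodes {V, L, Z, M, B}, right has 1 {C}.
    Root V: left subtree has 0 nodes { }, right has 4 {L, Z, M, B}.
      Root B: left subtree has 3 nodes {L, Z, M}, right has 0 { }.
        Root M: left subtree has 2 nodes {L, Z}, right has 0 { }.
          Root L: left subtree has 0 nodes { }, right has 1 {Z}.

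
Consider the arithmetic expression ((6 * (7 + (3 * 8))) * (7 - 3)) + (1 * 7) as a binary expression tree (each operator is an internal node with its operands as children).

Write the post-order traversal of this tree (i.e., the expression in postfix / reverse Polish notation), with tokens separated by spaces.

6 7 3 8 * + * 7 3 - * 1 7 * +

Post-order on an expression tree gives postfix notation: for each operator, emit left operand, right operand, then the operator.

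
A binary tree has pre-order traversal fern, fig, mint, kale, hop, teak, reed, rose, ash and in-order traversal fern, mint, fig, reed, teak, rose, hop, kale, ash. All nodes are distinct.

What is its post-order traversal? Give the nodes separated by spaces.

mint reed rose teak hop ash kale fig fern

The first element of pre-order is the root; it splits in-order into left and right subtrees.
Root fern: left subtree has 0 nodes { }, right has 8 {mint, fig, reed, teak, rose, hop, kale, ash}.
  Root fig: left subtree has 1 node {mint}, right has 6 {reed, teak, rose, hop, kale, ash}.
    Root kale: left subtree has 4 nodes {reed, teak, rose, hop}, right has 1 {ash}.
      Root hop: left subtree has 3 nodes {reed, teak, rose}, right has 0 { }.
        Root teak: left subtree has 1 node {reed}, right has 1 {rose}.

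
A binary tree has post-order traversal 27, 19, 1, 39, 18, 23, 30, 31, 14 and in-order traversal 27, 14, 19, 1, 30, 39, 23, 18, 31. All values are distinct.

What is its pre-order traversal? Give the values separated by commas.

14, 27, 31, 30, 1, 19, 23, 39, 18

The last element of post-order is the root; it splits in-order into left and right subtrees.
Root 14: left subtree has 1 node {27}, right has 7 {19, 1, 30, 39, 23, 18, 31}.
  Root 31: left subtree has 6 nodes {19, 1, 30, 39, 23, 18}, right has 0 { }.
    Root 30: left subtree has 2 nodes {19, 1}, right has 3 {39, 23, 18}.
      Root 1: left subtree has 1 node {19}, right has 0 { }.
      Root 23: left subtree has 1 node {39}, right has 1 {18}.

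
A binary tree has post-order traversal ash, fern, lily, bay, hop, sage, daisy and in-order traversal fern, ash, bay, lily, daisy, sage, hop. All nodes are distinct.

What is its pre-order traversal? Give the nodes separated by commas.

The last element of post-order is the root; it splits in-order into left and right subtrees.
Root daisy: left subtree has 4 nodes {fern, ash, bay, lily}, right has 2 {sage, hop}.
  Root bay: left subtree has 2 nodes {fern, ash}, right has 1 {lily}.
    Root fern: left subtree has 0 nodes { }, right has 1 {ash}.
  Root sage: left subtree has 0 nodes { }, right has 1 {hop}.

daisy, bay, fern, ash, lily, sage, hop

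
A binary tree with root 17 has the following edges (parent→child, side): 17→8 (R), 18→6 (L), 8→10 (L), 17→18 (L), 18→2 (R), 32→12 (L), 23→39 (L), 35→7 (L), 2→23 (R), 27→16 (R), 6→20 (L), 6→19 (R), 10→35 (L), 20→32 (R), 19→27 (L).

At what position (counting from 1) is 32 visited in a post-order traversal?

Post-order visits the left subtree, then the right subtree, then the node.
At 17: go left to 18.
  At 18: go left to 6.
    At 6: go left to 20.
      At 20: no left child.
      At 20: go right to 32.
        At 32: go left to 12.
          12 is a leaf — visit 12.
        At 32: no right child.
        Visit 32.
      Visit 20.
    At 6: go right to 19.
      At 19: go left to 27.
        At 27: no left child.
        At 27: go right to 16.
          16 is a leaf — visit 16.
        Visit 27.
      At 19: no right child.
      Visit 19.
    Visit 6.
  At 18: go right to 2.
    At 2: no left child.
    At 2: go right to 23.
      At 23: go left to 39.
        39 is a leaf — visit 39.
      At 23: no right child.
      Visit 23.
    Visit 2.
  Visit 18.
At 17: go right to 8.
  At 8: go left to 10.
    At 10: go left to 35.
      At 35: go left to 7.
        7 is a leaf — visit 7.
      At 35: no right child.
      Visit 35.
    At 10: no right child.
    Visit 10.
  At 8: no right child.
  Visit 8.
Visit 17.
Full post-order sequence: 12, 32, 20, 16, 27, 19, 6, 39, 23, 2, 18, 7, 35, 10, 8, 17.

2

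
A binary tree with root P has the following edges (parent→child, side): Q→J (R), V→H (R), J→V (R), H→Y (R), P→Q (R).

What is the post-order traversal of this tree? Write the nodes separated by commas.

Y, H, V, J, Q, P

Post-order visits the left subtree, then the right subtree, then the node.
At P: no left child.
At P: go right to Q.
  At Q: no left child.
  At Q: go right to J.
    At J: no left child.
    At J: go right to V.
      At V: no left child.
      At V: go right to H.
        At H: no left child.
        At H: go right to Y.
          Y is a leaf — visit Y.
        Visit H.
      Visit V.
    Visit J.
  Visit Q.
Visit P.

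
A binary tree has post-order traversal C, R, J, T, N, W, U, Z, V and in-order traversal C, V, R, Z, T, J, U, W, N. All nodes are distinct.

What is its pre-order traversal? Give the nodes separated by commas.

The last element of post-order is the root; it splits in-order into left and right subtrees.
Root V: left subtree has 1 node {C}, right has 7 {R, Z, T, J, U, W, N}.
  Root Z: left subtree has 1 node {R}, right has 5 {T, J, U, W, N}.
    Root U: left subtree has 2 nodes {T, J}, right has 2 {W, N}.
      Root T: left subtree has 0 nodes { }, right has 1 {J}.
      Root W: left subtree has 0 nodes { }, right has 1 {N}.

V, C, Z, R, U, T, J, W, N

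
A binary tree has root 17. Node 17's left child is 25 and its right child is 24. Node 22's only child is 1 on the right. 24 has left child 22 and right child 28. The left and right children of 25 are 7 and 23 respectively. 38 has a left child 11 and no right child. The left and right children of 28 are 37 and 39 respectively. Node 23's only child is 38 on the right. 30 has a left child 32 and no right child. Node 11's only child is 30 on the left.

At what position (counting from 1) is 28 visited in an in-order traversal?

13

In-order visits the left subtree, then the node, then the right subtree.
At 17: go left to 25.
  At 25: go left to 7.
    7 is a leaf — visit 7.
  Visit 25.
  At 25: go right to 23.
    At 23: no left child.
    Visit 23.
    At 23: go right to 38.
      At 38: go left to 11.
        At 11: go left to 30.
          At 30: go left to 32.
            32 is a leaf — visit 32.
          Visit 30.
          At 30: no right child.
        Visit 11.
        At 11: no right child.
      Visit 38.
      At 38: no right child.
Visit 17.
At 17: go right to 24.
  At 24: go left to 22.
    At 22: no left child.
    Visit 22.
    At 22: go right to 1.
      1 is a leaf — visit 1.
  Visit 24.
  At 24: go right to 28.
    At 28: go left to 37.
      37 is a leaf — visit 37.
    Visit 28.
    At 28: go right to 39.
      39 is a leaf — visit 39.
Full in-order sequence: 7, 25, 23, 32, 30, 11, 38, 17, 22, 1, 24, 37, 28, 39.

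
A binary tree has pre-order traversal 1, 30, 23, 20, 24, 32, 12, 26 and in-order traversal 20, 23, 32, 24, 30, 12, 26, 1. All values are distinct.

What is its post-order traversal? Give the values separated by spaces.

The first element of pre-order is the root; it splits in-order into left and right subtrees.
Root 1: left subtree has 7 nodes {20, 23, 32, 24, 30, 12, 26}, right has 0 { }.
  Root 30: left subtree has 4 nodes {20, 23, 32, 24}, right has 2 {12, 26}.
    Root 23: left subtree has 1 node {20}, right has 2 {32, 24}.
      Root 24: left subtree has 1 node {32}, right has 0 { }.
    Root 12: left subtree has 0 nodes { }, right has 1 {26}.

20 32 24 23 26 12 30 1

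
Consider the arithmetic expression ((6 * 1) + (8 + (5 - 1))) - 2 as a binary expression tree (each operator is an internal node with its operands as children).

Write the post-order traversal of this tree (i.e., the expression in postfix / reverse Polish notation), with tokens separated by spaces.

6 1 * 8 5 1 - + + 2 -

Post-order on an expression tree gives postfix notation: for each operator, emit left operand, right operand, then the operator.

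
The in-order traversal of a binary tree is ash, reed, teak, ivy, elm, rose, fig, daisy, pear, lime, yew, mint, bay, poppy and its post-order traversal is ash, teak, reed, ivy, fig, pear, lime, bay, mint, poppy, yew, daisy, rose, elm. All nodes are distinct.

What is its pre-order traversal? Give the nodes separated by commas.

elm, ivy, reed, ash, teak, rose, daisy, fig, yew, lime, pear, poppy, mint, bay

The last element of post-order is the root; it splits in-order into left and right subtrees.
Root elm: left subtree has 4 nodes {ash, reed, teak, ivy}, right has 9 {rose, fig, daisy, pear, lime, yew, mint, bay, poppy}.
  Root ivy: left subtree has 3 nodes {ash, reed, teak}, right has 0 { }.
    Root reed: left subtree has 1 node {ash}, right has 1 {teak}.
  Root rose: left subtree has 0 nodes { }, right has 8 {fig, daisy, pear, lime, yew, mint, bay, poppy}.
    Root daisy: left subtree has 1 node {fig}, right has 6 {pear, lime, yew, mint, bay, poppy}.
      Root yew: left subtree has 2 nodes {pear, lime}, right has 3 {mint, bay, poppy}.
        Root lime: left subtree has 1 node {pear}, right has 0 { }.
        Root poppy: left subtree has 2 nodes {mint, bay}, right has 0 { }.
          Root mint: left subtree has 0 nodes { }, right has 1 {bay}.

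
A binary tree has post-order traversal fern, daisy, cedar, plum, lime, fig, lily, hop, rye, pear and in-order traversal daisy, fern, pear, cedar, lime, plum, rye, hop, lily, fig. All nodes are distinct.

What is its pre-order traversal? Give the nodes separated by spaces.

The last element of post-order is the root; it splits in-order into left and right subtrees.
Root pear: left subtree has 2 nodes {daisy, fern}, right has 7 {cedar, lime, plum, rye, hop, lily, fig}.
  Root daisy: left subtree has 0 nodes { }, right has 1 {fern}.
  Root rye: left subtree has 3 nodes {cedar, lime, plum}, right has 3 {hop, lily, fig}.
    Root lime: left subtree has 1 node {cedar}, right has 1 {plum}.
    Root hop: left subtree has 0 nodes { }, right has 2 {lily, fig}.
      Root lily: left subtree has 0 nodes { }, right has 1 {fig}.

pear daisy fern rye lime cedar plum hop lily fig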